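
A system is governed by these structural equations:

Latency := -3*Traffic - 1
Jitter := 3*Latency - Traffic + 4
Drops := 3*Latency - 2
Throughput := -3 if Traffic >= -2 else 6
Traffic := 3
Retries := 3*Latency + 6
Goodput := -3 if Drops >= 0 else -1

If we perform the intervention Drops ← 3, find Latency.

Under do(Drops=3), the mechanism Drops := 3*Latency - 2 is discarded; Drops is fixed at 3.
Since Latency is not a descendant of the intervened variable, it is unaffected.
Latency = -3*Traffic - 1  [with Traffic=3]  = -10

-10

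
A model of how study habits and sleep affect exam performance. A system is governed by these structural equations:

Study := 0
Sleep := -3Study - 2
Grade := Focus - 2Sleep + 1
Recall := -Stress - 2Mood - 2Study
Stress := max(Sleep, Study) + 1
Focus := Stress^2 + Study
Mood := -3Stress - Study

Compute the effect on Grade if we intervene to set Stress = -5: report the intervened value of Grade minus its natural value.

The intervention breaks the incoming arrows to Stress: Stress := max(Sleep, Study) + 1 no longer applies, and Stress = -5.
Sleep = -3Study - 2  [with Study=0]  = -2
Focus = Stress^2 + Study  [with Stress=-5, Study=0]  = 25
Grade = Focus - 2Sleep + 1  [with Focus=25, Sleep=-2]  = 30
Without intervention: Sleep = -3Study - 2  [with Study=0]  = -2; Stress = max(Sleep, Study) + 1  [with Sleep=-2, Study=0]  = 1; Focus = Stress^2 + Study  [with Stress=1, Study=0]  = 1; Grade = Focus - 2Sleep + 1  [with Focus=1, Sleep=-2]  = 6.
Change = 30 − 6 = 24.

24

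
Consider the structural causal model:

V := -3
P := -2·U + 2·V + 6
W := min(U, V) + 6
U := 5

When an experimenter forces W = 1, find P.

-10

Under do(W=1), the mechanism W := min(U, V) + 6 is discarded; W is fixed at 1.
Since P is not a descendant of the intervened variable, it is unaffected.
P = -2·U + 2·V + 6  [with U=5, V=-3]  = -10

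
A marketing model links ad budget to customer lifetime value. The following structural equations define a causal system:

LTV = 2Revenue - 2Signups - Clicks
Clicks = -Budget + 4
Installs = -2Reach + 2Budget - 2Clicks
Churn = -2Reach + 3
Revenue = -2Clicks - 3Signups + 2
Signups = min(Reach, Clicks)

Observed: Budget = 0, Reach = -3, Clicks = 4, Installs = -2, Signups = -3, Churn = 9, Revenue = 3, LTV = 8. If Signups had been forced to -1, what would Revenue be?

-3

Under do(Signups=-1), the mechanism Signups = min(Reach, Clicks) is discarded; Signups is fixed at -1.
Clicks = -Budget + 4  [with Budget=0]  = 4
Revenue = -2Clicks - 3Signups + 2  [with Clicks=4, Signups=-1]  = -3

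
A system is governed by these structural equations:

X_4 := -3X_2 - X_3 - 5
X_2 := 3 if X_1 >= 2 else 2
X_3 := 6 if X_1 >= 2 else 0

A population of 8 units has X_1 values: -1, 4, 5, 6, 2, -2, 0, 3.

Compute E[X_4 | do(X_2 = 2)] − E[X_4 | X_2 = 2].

Under do(X_2=2), X_2's equation is replaced by X_2=2 for every unit. Per-unit X_4: -11, -17, -17, -17, -17, -11, -11, -17. Mean = -14.75.
Conditioning on X_2=2 selects the 3 unit(s) with X_1 ∈ {-1, -2, 0}. Their X_4 values: -11, -11, -11. Mean = -11.
Difference = -14.75 − (-11) = -3.75.

-3.75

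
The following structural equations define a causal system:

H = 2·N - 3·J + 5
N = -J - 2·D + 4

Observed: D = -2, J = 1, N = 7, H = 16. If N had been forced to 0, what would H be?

2

The intervention breaks the incoming arrows to N: N = -J - 2·D + 4 no longer applies, and N = 0.
H = 2·N - 3·J + 5  [with N=0, J=1]  = 2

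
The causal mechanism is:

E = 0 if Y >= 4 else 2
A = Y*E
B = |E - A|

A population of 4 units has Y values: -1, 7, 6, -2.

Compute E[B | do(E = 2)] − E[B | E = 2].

3

The intervention sets E=2 in all 4 units regardless of Y. Recomputing B per unit gives 4, 12, 10, 6; average 8.
Observing E=2 restricts to units where E's equation naturally yields 2: Y ∈ {-1, -2}. In that subpopulation B = 4, 6, mean 5.
Difference = 8 − 5 = 3.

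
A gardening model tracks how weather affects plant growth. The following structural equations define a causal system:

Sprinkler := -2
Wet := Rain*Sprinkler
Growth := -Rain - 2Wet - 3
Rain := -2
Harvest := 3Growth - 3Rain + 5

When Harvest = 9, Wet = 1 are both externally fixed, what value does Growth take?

-3

Under do(Harvest = 9, Wet = 1), each intervened variable's structural equation is replaced by its fixed value.
Growth = -Rain - 2Wet - 3  [with Rain=-2, Wet=1]  = -3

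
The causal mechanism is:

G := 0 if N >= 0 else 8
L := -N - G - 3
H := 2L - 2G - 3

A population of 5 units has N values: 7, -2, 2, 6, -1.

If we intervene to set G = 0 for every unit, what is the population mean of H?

Every unit gets G=0 under the intervention. H values become -23, -5, -13, -21, -7; E[H|do(G=0)] = -13.8.

-13.8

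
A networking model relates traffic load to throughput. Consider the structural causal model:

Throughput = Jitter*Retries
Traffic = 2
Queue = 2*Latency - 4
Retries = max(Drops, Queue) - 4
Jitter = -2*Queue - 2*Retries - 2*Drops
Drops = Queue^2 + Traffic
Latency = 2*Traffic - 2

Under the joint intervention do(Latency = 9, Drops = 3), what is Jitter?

The joint intervention fixes Latency = 9, Drops = 3, removing each variable's own equation.
Queue = 2*Latency - 4  [with Latency=9]  = 14
Retries = max(Drops, Queue) - 4  [with Drops=3, Queue=14]  = 10
Jitter = -2*Queue - 2*Retries - 2*Drops  [with Queue=14, Retries=10, Drops=3]  = -54

-54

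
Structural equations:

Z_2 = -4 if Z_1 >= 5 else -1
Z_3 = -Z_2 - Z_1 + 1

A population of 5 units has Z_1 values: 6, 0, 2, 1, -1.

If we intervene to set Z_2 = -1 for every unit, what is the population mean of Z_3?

0.4

Every unit gets Z_2=-1 under the intervention. Z_3 values become -4, 2, 0, 1, 3; E[Z_3|do(Z_2=-1)] = 0.4.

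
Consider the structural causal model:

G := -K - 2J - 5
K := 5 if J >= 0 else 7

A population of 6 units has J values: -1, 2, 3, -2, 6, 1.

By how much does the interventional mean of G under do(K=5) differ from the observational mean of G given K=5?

3

Under do(K=5), K's equation is replaced by K=5 for every unit. Per-unit G: -8, -14, -16, -6, -22, -12. Mean = -13.
Conditioning on K=5 selects the 4 unit(s) with J ∈ {2, 3, 6, 1}. Their G values: -14, -16, -22, -12. Mean = -16.
Difference = -13 − (-16) = 3.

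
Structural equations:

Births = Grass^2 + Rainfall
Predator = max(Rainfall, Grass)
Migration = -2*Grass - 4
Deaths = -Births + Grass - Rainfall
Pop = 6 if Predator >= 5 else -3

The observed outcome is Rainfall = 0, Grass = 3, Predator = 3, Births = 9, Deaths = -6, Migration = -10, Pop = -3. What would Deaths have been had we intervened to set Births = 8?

-5

Intervening sets Births = 8 and removes its equation (Births = Grass^2 + Rainfall).
Deaths = -Births + Grass - Rainfall  [with Births=8, Grass=3, Rainfall=0]  = -5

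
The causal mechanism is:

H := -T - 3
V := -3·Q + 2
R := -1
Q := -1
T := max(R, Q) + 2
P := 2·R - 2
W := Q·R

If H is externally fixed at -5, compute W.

1

do(H=-5) replaces the equation H := -T - 3 with the constant H = -5.
No directed path runs from H to W, so W keeps its natural value.
W = Q·R  [with Q=-1, R=-1]  = 1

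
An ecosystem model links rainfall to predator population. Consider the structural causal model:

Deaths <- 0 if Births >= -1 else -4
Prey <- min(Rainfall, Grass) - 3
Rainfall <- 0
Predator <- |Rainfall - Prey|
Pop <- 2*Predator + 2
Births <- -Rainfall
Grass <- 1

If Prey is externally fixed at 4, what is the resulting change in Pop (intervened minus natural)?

2

The intervention breaks the incoming arrows to Prey: Prey <- min(Rainfall, Grass) - 3 no longer applies, and Prey = 4.
Predator = |Rainfall - Prey|  [with Rainfall=0, Prey=4]  = 4
Pop = 2*Predator + 2  [with Predator=4]  = 10
Without intervention: Prey = min(Rainfall, Grass) - 3  [with Rainfall=0, Grass=1]  = -3; Predator = |Rainfall - Prey|  [with Rainfall=0, Prey=-3]  = 3; Pop = 2*Predator + 2  [with Predator=3]  = 8.
Change = 10 − 8 = 2.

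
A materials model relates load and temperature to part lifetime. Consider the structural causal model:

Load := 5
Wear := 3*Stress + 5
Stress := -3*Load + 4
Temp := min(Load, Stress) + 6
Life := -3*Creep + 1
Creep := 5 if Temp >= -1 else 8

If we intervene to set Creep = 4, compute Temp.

-5

Under do(Creep=4), the mechanism Creep := 5 if Temp >= -1 else 8 is discarded; Creep is fixed at 4.
Since Temp is not a descendant of the intervened variable, it is unaffected.
Stress = -3*Load + 4  [with Load=5]  = -11
Temp = min(Load, Stress) + 6  [with Load=5, Stress=-11]  = -5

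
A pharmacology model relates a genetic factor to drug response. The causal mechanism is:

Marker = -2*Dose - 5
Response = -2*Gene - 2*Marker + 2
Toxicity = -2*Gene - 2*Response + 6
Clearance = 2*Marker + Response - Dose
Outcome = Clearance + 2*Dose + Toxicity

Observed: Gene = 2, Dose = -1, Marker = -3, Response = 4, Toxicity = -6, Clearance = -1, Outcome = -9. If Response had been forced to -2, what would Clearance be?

Under do(Response=-2), the mechanism Response = -2*Gene - 2*Marker + 2 is discarded; Response is fixed at -2.
Marker = -2*Dose - 5  [with Dose=-1]  = -3
Clearance = 2*Marker + Response - Dose  [with Marker=-3, Response=-2, Dose=-1]  = -7

-7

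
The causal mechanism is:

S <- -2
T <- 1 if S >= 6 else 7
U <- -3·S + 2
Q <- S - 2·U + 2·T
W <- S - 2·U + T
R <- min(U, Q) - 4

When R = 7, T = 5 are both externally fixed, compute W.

-13

The joint intervention fixes R = 7, T = 5, removing each variable's own equation.
U = -3·S + 2  [with S=-2]  = 8
W = S - 2·U + T  [with S=-2, U=8, T=5]  = -13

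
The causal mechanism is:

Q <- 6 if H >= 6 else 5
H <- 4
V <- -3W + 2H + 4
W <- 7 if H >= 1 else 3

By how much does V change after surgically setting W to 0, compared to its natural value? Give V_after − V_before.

The intervention breaks the incoming arrows to W: W <- 7 if H >= 1 else 3 no longer applies, and W = 0.
V = -3W + 2H + 4  [with W=0, H=4]  = 12
Without intervention: W = 7 if H >= 1 else 3  [with H=4]  = 7; V = -3W + 2H + 4  [with W=7, H=4]  = -9.
Change = 12 − (-9) = 21.

21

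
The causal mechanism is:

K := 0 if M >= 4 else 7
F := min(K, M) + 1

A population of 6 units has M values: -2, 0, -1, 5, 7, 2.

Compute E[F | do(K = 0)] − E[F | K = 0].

Every unit gets K=0 under the intervention. F values become -1, 1, 0, 1, 1, 1; E[F|do(K=0)] = 0.5.
Conditioning on K=0 selects the 2 unit(s) with M ∈ {5, 7}. Their F values: 1, 1. Mean = 1.
Difference = 0.5 − 1 = -0.5.

-0.5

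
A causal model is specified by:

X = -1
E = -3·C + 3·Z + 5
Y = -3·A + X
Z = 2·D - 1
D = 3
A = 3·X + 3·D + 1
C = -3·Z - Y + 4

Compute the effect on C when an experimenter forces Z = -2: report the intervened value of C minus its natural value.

21

The intervention breaks the incoming arrows to Z: Z = 2·D - 1 no longer applies, and Z = -2.
A = 3·X + 3·D + 1  [with X=-1, D=3]  = 7
Y = -3·A + X  [with A=7, X=-1]  = -22
C = -3·Z - Y + 4  [with Z=-2, Y=-22]  = 32
Without intervention: A = 3·X + 3·D + 1  [with X=-1, D=3]  = 7; Y = -3·A + X  [with A=7, X=-1]  = -22; Z = 2·D - 1  [with D=3]  = 5; C = -3·Z - Y + 4  [with Z=5, Y=-22]  = 11.
Change = 32 − 11 = 21.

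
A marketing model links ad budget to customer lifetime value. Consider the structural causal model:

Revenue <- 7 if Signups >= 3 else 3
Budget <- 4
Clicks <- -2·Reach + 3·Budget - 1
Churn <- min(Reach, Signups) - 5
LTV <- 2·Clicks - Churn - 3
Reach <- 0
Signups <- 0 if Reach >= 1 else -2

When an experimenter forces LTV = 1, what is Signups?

Under do(LTV=1), the mechanism LTV <- 2·Clicks - Churn - 3 is discarded; LTV is fixed at 1.
Since Signups is not a descendant of the intervened variable, it is unaffected.
Signups = 0 if Reach >= 1 else -2  [with Reach=0]  = -2

-2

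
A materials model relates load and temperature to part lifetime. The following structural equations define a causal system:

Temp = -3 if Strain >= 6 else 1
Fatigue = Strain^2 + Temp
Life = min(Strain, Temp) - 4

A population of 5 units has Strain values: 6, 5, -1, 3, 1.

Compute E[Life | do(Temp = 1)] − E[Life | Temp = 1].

0.1

Under do(Temp=1), Temp's equation is replaced by Temp=1 for every unit. Per-unit Life: -3, -3, -5, -3, -3. Mean = -3.4.
Observing Temp=1 restricts to units where Temp's equation naturally yields 1: Strain ∈ {5, -1, 3, 1}. In that subpopulation Life = -3, -5, -3, -3, mean -3.5.
Difference = -3.4 − (-3.5) = 0.1.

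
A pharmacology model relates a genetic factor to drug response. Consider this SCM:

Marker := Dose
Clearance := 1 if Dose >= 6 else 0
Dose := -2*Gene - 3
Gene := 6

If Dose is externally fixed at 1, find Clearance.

Under do(Dose=1), the mechanism Dose := -2*Gene - 3 is discarded; Dose is fixed at 1.
Clearance = 1 if Dose >= 6 else 0  [with Dose=1]  = 0

0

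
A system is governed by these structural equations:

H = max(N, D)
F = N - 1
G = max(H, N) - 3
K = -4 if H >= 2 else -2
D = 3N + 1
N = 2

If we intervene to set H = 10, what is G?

7

Intervening sets H = 10 and removes its equation (H = max(N, D)).
G = max(H, N) - 3  [with H=10, N=2]  = 7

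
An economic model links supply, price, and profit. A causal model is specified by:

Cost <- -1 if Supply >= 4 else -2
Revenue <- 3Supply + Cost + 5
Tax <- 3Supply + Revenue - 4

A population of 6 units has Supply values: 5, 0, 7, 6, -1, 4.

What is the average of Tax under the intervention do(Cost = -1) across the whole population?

Every unit gets Cost=-1 under the intervention. Tax values become 30, 0, 42, 36, -6, 24; E[Tax|do(Cost=-1)] = 21.

21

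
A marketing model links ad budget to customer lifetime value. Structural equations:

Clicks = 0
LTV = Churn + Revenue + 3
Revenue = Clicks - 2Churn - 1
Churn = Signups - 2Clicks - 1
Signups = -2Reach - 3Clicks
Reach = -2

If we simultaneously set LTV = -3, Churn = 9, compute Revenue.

Setting LTV = -3, Churn = 9 by intervention discards those variables' equations.
Revenue = Clicks - 2Churn - 1  [with Clicks=0, Churn=9]  = -19

-19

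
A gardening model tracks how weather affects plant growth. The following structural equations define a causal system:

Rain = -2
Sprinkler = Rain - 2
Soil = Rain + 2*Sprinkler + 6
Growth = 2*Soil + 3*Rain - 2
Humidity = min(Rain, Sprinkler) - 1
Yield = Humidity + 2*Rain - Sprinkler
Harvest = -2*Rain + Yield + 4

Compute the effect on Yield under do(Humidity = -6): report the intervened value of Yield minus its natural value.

-1

The intervention breaks the incoming arrows to Humidity: Humidity = min(Rain, Sprinkler) - 1 no longer applies, and Humidity = -6.
Sprinkler = Rain - 2  [with Rain=-2]  = -4
Yield = Humidity + 2*Rain - Sprinkler  [with Humidity=-6, Rain=-2, Sprinkler=-4]  = -6
Without intervention: Sprinkler = Rain - 2  [with Rain=-2]  = -4; Humidity = min(Rain, Sprinkler) - 1  [with Rain=-2, Sprinkler=-4]  = -5; Yield = Humidity + 2*Rain - Sprinkler  [with Humidity=-5, Rain=-2, Sprinkler=-4]  = -5.
Change = -6 − (-5) = -1.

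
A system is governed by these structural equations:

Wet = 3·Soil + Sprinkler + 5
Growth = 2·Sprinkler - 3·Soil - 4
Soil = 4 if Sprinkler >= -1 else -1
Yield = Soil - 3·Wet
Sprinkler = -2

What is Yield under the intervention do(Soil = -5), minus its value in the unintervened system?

do(Soil=-5) replaces the equation Soil = 4 if Sprinkler >= -1 else -1 with the constant Soil = -5.
Wet = 3·Soil + Sprinkler + 5  [with Soil=-5, Sprinkler=-2]  = -12
Yield = Soil - 3·Wet  [with Soil=-5, Wet=-12]  = 31
Without intervention: Soil = 4 if Sprinkler >= -1 else -1  [with Sprinkler=-2]  = -1; Wet = 3·Soil + Sprinkler + 5  [with Soil=-1, Sprinkler=-2]  = 0; Yield = Soil - 3·Wet  [with Soil=-1, Wet=0]  = -1.
Change = 31 − (-1) = 32.

32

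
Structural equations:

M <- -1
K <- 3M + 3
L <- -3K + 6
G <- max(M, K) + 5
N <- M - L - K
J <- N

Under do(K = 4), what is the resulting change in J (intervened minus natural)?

8

Under do(K=4), the mechanism K <- 3M + 3 is discarded; K is fixed at 4.
L = -3K + 6  [with K=4]  = -6
N = M - L - K  [with M=-1, L=-6, K=4]  = 1
J = N  [with N=1]  = 1
Without intervention: K = 3M + 3  [with M=-1]  = 0; L = -3K + 6  [with K=0]  = 6; N = M - L - K  [with M=-1, L=6, K=0]  = -7; J = N  [with N=-7]  = -7.
Change = 1 − (-7) = 8.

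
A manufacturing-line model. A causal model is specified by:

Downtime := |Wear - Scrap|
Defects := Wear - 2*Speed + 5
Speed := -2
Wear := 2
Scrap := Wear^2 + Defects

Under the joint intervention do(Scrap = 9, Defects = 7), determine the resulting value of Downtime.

The joint intervention fixes Scrap = 9, Defects = 7, removing each variable's own equation.
Downtime = |Wear - Scrap|  [with Wear=2, Scrap=9]  = 7

7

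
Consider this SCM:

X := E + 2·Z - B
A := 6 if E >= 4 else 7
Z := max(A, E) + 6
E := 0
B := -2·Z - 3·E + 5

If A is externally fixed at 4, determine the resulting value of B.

Under do(A=4), the mechanism A := 6 if E >= 4 else 7 is discarded; A is fixed at 4.
Z = max(A, E) + 6  [with A=4, E=0]  = 10
B = -2·Z - 3·E + 5  [with Z=10, E=0]  = -15

-15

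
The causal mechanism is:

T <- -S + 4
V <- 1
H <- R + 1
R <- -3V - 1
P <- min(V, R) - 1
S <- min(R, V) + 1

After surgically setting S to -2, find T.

The intervention breaks the incoming arrows to S: S <- min(R, V) + 1 no longer applies, and S = -2.
T = -S + 4  [with S=-2]  = 6

6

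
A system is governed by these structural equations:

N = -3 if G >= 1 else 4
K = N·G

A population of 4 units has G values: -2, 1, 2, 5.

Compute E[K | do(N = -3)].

do(N=-3) breaks N's dependence on G. With N=-3 fixed, K across the units is 6, -3, -6, -15, mean -4.5.

-4.5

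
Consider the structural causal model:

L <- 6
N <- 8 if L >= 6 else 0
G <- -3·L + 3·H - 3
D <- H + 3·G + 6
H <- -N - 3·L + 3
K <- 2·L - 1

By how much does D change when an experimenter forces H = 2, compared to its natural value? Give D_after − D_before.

do(H=2) replaces the equation H <- -N - 3·L + 3 with the constant H = 2.
G = -3·L + 3·H - 3  [with L=6, H=2]  = -15
D = H + 3·G + 6  [with H=2, G=-15]  = -37
Without intervention: N = 8 if L >= 6 else 0  [with L=6]  = 8; H = -N - 3·L + 3  [with N=8, L=6]  = -23; G = -3·L + 3·H - 3  [with L=6, H=-23]  = -90; D = H + 3·G + 6  [with H=-23, G=-90]  = -287.
Change = -37 − (-287) = 250.

250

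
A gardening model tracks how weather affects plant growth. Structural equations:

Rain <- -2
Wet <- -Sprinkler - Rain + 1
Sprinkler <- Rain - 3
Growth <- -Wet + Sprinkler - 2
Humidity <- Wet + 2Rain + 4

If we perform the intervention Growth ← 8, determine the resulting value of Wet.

8

Under do(Growth=8), the mechanism Growth <- -Wet + Sprinkler - 2 is discarded; Growth is fixed at 8.
Since Wet is not a descendant of the intervened variable, it is unaffected.
Sprinkler = Rain - 3  [with Rain=-2]  = -5
Wet = -Sprinkler - Rain + 1  [with Sprinkler=-5, Rain=-2]  = 8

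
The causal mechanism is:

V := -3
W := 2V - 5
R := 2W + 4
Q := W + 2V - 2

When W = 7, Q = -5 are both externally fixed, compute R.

The joint intervention fixes W = 7, Q = -5, removing each variable's own equation.
R = 2W + 4  [with W=7]  = 18

18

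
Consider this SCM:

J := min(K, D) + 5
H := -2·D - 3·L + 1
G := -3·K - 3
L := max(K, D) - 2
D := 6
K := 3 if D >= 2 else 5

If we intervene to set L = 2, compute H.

The intervention breaks the incoming arrows to L: L := max(K, D) - 2 no longer applies, and L = 2.
H = -2·D - 3·L + 1  [with D=6, L=2]  = -17

-17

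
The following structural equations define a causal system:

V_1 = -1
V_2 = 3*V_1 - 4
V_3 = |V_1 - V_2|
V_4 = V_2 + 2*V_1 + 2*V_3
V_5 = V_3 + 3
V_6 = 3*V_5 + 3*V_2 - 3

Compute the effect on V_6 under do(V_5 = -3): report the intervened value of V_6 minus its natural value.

The intervention breaks the incoming arrows to V_5: V_5 = V_3 + 3 no longer applies, and V_5 = -3.
V_2 = 3*V_1 - 4  [with V_1=-1]  = -7
V_6 = 3*V_5 + 3*V_2 - 3  [with V_5=-3, V_2=-7]  = -33
Without intervention: V_2 = 3*V_1 - 4  [with V_1=-1]  = -7; V_3 = |V_1 - V_2|  [with V_1=-1, V_2=-7]  = 6; V_5 = V_3 + 3  [with V_3=6]  = 9; V_6 = 3*V_5 + 3*V_2 - 3  [with V_5=9, V_2=-7]  = 3.
Change = -33 − 3 = -36.

-36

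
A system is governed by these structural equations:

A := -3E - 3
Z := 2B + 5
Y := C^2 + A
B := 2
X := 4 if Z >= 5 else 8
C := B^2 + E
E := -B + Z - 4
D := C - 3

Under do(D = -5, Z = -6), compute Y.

The joint intervention fixes D = -5, Z = -6, removing each variable's own equation.
E = -B + Z - 4  [with B=2, Z=-6]  = -12
C = B^2 + E  [with B=2, E=-12]  = -8
A = -3E - 3  [with E=-12]  = 33
Y = C^2 + A  [with C=-8, A=33]  = 97

97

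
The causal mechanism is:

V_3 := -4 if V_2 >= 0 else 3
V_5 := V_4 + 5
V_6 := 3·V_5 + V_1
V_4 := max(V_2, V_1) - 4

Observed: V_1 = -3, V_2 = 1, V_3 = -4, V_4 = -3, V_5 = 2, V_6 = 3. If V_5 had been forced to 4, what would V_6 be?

The intervention breaks the incoming arrows to V_5: V_5 := V_4 + 5 no longer applies, and V_5 = 4.
V_6 = 3·V_5 + V_1  [with V_5=4, V_1=-3]  = 9

9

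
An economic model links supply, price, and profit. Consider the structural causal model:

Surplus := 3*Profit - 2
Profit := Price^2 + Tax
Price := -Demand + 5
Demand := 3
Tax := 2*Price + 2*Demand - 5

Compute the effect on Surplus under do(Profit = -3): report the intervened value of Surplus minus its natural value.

-36

Intervening sets Profit = -3 and removes its equation (Profit := Price^2 + Tax).
Surplus = 3*Profit - 2  [with Profit=-3]  = -11
Without intervention: Price = -Demand + 5  [with Demand=3]  = 2; Tax = 2*Price + 2*Demand - 5  [with Price=2, Demand=3]  = 5; Profit = Price^2 + Tax  [with Price=2, Tax=5]  = 9; Surplus = 3*Profit - 2  [with Profit=9]  = 25.
Change = -11 − 25 = -36.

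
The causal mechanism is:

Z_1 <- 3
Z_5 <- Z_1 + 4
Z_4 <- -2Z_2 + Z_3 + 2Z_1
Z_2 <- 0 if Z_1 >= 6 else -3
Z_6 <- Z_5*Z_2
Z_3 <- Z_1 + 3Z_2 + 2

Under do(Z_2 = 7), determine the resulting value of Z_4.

18

Under do(Z_2=7), the mechanism Z_2 <- 0 if Z_1 >= 6 else -3 is discarded; Z_2 is fixed at 7.
Z_3 = Z_1 + 3Z_2 + 2  [with Z_1=3, Z_2=7]  = 26
Z_4 = -2Z_2 + Z_3 + 2Z_1  [with Z_2=7, Z_3=26, Z_1=3]  = 18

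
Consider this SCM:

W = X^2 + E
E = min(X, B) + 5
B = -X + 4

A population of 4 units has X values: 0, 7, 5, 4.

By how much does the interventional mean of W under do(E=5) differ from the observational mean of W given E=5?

do(E=5) breaks E's dependence on X. With E=5 fixed, W across the units is 5, 54, 30, 21, mean 27.5.
Observing E=5 restricts to units where E's equation naturally yields 5: X ∈ {0, 4}. In that subpopulation W = 5, 21, mean 13.
Difference = 27.5 − 13 = 14.5.

14.5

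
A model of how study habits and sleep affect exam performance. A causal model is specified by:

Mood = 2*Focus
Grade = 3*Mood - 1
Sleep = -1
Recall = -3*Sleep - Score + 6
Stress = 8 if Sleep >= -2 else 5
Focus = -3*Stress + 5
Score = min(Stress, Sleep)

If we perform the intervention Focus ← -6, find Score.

The intervention breaks the incoming arrows to Focus: Focus = -3*Stress + 5 no longer applies, and Focus = -6.
Score is not downstream of the intervention, so its value is determined by the original equations.
Stress = 8 if Sleep >= -2 else 5  [with Sleep=-1]  = 8
Score = min(Stress, Sleep)  [with Stress=8, Sleep=-1]  = -1

-1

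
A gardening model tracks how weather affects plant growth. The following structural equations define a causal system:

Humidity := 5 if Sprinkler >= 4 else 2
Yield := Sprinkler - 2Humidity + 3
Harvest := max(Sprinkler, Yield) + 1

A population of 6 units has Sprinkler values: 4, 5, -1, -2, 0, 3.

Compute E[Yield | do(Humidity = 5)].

-5.5

The intervention sets Humidity=5 in all 6 units regardless of Sprinkler. Recomputing Yield per unit gives -3, -2, -8, -9, -7, -4; average -5.5.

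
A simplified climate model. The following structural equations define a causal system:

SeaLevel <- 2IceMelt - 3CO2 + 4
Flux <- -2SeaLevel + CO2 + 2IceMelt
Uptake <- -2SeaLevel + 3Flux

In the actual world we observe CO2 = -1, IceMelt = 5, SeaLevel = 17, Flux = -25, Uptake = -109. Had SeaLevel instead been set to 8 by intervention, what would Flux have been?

The intervention breaks the incoming arrows to SeaLevel: SeaLevel <- 2IceMelt - 3CO2 + 4 no longer applies, and SeaLevel = 8.
Flux = -2SeaLevel + CO2 + 2IceMelt  [with SeaLevel=8, CO2=-1, IceMelt=5]  = -7

-7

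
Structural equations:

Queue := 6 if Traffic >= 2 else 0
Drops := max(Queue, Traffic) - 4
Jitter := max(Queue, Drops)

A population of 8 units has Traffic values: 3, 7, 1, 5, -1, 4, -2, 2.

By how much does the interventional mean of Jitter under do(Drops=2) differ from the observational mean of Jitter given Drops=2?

-1.5

The intervention sets Drops=2 in all 8 units regardless of Traffic. Recomputing Jitter per unit gives 6, 6, 2, 6, 2, 6, 2, 6; average 4.5.
Observing Drops=2 restricts to units where Drops's equation naturally yields 2: Traffic ∈ {3, 5, 4, 2}. In that subpopulation Jitter = 6, 6, 6, 6, mean 6.
Difference = 4.5 − 6 = -1.5.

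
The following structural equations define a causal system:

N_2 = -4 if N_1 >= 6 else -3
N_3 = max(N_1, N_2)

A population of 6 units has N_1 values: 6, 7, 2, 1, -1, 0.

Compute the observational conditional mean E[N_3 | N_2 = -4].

6.5

Conditioning on N_2=-4 selects the 2 unit(s) with N_1 ∈ {6, 7}. Their N_3 values: 6, 7. Mean = 6.5.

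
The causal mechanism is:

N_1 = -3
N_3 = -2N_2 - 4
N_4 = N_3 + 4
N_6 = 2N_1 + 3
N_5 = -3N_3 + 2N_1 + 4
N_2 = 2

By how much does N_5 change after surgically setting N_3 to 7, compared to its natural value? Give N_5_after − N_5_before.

do(N_3=7) replaces the equation N_3 = -2N_2 - 4 with the constant N_3 = 7.
N_5 = -3N_3 + 2N_1 + 4  [with N_3=7, N_1=-3]  = -23
Without intervention: N_3 = -2N_2 - 4  [with N_2=2]  = -8; N_5 = -3N_3 + 2N_1 + 4  [with N_3=-8, N_1=-3]  = 22.
Change = -23 − 22 = -45.

-45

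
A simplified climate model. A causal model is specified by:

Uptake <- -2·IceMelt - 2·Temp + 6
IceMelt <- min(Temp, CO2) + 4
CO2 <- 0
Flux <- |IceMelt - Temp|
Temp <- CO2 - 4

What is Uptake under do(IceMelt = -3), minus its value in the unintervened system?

6

do(IceMelt=-3) replaces the equation IceMelt <- min(Temp, CO2) + 4 with the constant IceMelt = -3.
Temp = CO2 - 4  [with CO2=0]  = -4
Uptake = -2·IceMelt - 2·Temp + 6  [with IceMelt=-3, Temp=-4]  = 20
Without intervention: Temp = CO2 - 4  [with CO2=0]  = -4; IceMelt = min(Temp, CO2) + 4  [with Temp=-4, CO2=0]  = 0; Uptake = -2·IceMelt - 2·Temp + 6  [with IceMelt=0, Temp=-4]  = 14.
Change = 20 − 14 = 6.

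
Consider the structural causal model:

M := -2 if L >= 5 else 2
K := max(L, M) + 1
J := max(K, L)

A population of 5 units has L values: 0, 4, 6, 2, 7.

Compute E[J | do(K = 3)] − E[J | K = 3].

do(K=3) breaks K's dependence on L. With K=3 fixed, J across the units is 3, 4, 6, 3, 7, mean 4.6.
Observing K=3 restricts to units where K's equation naturally yields 3: L ∈ {0, 2}. In that subpopulation J = 3, 3, mean 3.
Difference = 4.6 − 3 = 1.6.

1.6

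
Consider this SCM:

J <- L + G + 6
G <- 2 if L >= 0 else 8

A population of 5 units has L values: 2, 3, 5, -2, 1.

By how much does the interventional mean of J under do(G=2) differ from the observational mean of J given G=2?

-0.95

Every unit gets G=2 under the intervention. J values become 10, 11, 13, 6, 9; E[J|do(G=2)] = 9.8.
Observing G=2 restricts to units where G's equation naturally yields 2: L ∈ {2, 3, 5, 1}. In that subpopulation J = 10, 11, 13, 9, mean 10.75.
Difference = 9.8 − 10.75 = -0.95.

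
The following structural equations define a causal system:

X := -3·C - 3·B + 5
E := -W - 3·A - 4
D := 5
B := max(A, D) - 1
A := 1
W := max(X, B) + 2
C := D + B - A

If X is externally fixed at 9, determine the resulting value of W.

The intervention breaks the incoming arrows to X: X := -3·C - 3·B + 5 no longer applies, and X = 9.
B = max(A, D) - 1  [with A=1, D=5]  = 4
W = max(X, B) + 2  [with X=9, B=4]  = 11

11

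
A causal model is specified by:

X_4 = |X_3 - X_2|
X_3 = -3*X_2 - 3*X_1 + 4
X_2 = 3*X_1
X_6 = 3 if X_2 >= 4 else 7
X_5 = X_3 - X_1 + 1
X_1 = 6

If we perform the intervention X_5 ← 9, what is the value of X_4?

86

The intervention breaks the incoming arrows to X_5: X_5 = X_3 - X_1 + 1 no longer applies, and X_5 = 9.
Since X_4 is not a descendant of the intervened variable, it is unaffected.
X_2 = 3*X_1  [with X_1=6]  = 18
X_3 = -3*X_2 - 3*X_1 + 4  [with X_2=18, X_1=6]  = -68
X_4 = |X_3 - X_2|  [with X_3=-68, X_2=18]  = 86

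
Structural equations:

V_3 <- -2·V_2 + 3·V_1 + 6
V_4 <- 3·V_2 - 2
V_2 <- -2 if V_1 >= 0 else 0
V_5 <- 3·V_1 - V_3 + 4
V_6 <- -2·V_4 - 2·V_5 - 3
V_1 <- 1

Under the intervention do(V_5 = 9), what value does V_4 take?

-8

The intervention breaks the incoming arrows to V_5: V_5 <- 3·V_1 - V_3 + 4 no longer applies, and V_5 = 9.
Since V_4 is not a descendant of the intervened variable, it is unaffected.
V_2 = -2 if V_1 >= 0 else 0  [with V_1=1]  = -2
V_4 = 3·V_2 - 2  [with V_2=-2]  = -8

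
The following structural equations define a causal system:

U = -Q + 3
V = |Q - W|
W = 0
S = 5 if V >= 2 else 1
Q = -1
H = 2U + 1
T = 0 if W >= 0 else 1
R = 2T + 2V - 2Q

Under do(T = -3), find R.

-2

Intervening sets T = -3 and removes its equation (T = 0 if W >= 0 else 1).
V = |Q - W|  [with Q=-1, W=0]  = 1
R = 2T + 2V - 2Q  [with T=-3, V=1, Q=-1]  = -2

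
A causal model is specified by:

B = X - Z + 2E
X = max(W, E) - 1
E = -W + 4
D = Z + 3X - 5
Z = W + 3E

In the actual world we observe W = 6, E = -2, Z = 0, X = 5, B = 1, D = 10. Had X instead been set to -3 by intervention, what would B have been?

-7

Intervening sets X = -3 and removes its equation (X = max(W, E) - 1).
E = -W + 4  [with W=6]  = -2
Z = W + 3E  [with W=6, E=-2]  = 0
B = X - Z + 2E  [with X=-3, Z=0, E=-2]  = -7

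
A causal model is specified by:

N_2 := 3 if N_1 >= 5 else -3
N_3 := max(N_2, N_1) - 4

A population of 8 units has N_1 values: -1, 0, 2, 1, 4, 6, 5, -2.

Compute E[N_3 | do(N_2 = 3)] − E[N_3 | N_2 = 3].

The intervention sets N_2=3 in all 8 units regardless of N_1. Recomputing N_3 per unit gives -1, -1, -1, -1, 0, 2, 1, -1; average -0.25.
Conditioning on N_2=3 selects the 2 unit(s) with N_1 ∈ {6, 5}. Their N_3 values: 2, 1. Mean = 1.5.
Difference = -0.25 − 1.5 = -1.75.

-1.75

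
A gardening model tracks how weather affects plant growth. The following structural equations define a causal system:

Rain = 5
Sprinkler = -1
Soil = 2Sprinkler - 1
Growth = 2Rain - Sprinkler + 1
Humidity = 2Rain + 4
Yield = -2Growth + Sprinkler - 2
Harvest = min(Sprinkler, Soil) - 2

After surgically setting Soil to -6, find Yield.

The intervention breaks the incoming arrows to Soil: Soil = 2Sprinkler - 1 no longer applies, and Soil = -6.
No directed path runs from Soil to Yield, so Yield keeps its natural value.
Growth = 2Rain - Sprinkler + 1  [with Rain=5, Sprinkler=-1]  = 12
Yield = -2Growth + Sprinkler - 2  [with Growth=12, Sprinkler=-1]  = -27

-27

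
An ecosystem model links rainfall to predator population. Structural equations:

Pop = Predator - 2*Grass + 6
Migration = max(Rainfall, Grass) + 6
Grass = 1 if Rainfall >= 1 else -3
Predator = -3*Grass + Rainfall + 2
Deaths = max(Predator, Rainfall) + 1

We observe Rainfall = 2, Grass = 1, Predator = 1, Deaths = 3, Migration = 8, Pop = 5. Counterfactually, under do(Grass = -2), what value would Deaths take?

11

Under do(Grass=-2), the mechanism Grass = 1 if Rainfall >= 1 else -3 is discarded; Grass is fixed at -2.
Predator = -3*Grass + Rainfall + 2  [with Grass=-2, Rainfall=2]  = 10
Deaths = max(Predator, Rainfall) + 1  [with Predator=10, Rainfall=2]  = 11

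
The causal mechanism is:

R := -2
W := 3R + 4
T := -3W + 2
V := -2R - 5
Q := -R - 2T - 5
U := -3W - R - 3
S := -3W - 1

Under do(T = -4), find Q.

5

Under do(T=-4), the mechanism T := -3W + 2 is discarded; T is fixed at -4.
Q = -R - 2T - 5  [with R=-2, T=-4]  = 5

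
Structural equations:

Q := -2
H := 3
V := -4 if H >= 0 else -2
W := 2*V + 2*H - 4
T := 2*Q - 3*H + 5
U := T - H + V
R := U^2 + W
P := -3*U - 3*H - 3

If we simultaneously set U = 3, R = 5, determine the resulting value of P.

-21

The joint intervention fixes U = 3, R = 5, removing each variable's own equation.
P = -3*U - 3*H - 3  [with U=3, H=3]  = -21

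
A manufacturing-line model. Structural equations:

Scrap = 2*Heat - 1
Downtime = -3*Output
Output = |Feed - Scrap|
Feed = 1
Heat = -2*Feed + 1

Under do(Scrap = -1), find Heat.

Under do(Scrap=-1), the mechanism Scrap = 2*Heat - 1 is discarded; Scrap is fixed at -1.
Since Heat is not a descendant of the intervened variable, it is unaffected.
Heat = -2*Feed + 1  [with Feed=1]  = -1

-1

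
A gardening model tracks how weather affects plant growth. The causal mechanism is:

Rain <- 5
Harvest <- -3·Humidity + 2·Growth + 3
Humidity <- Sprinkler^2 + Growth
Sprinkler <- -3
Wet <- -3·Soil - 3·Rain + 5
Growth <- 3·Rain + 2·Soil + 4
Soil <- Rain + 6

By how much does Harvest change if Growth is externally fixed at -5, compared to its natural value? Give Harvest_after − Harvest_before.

Under do(Growth=-5), the mechanism Growth <- 3·Rain + 2·Soil + 4 is discarded; Growth is fixed at -5.
Humidity = Sprinkler^2 + Growth  [with Sprinkler=-3, Growth=-5]  = 4
Harvest = -3·Humidity + 2·Growth + 3  [with Humidity=4, Growth=-5]  = -19
Without intervention: Soil = Rain + 6  [with Rain=5]  = 11; Growth = 3·Rain + 2·Soil + 4  [with Rain=5, Soil=11]  = 41; Humidity = Sprinkler^2 + Growth  [with Sprinkler=-3, Growth=41]  = 50; Harvest = -3·Humidity + 2·Growth + 3  [with Humidity=50, Growth=41]  = -65.
Change = -19 − (-65) = 46.

46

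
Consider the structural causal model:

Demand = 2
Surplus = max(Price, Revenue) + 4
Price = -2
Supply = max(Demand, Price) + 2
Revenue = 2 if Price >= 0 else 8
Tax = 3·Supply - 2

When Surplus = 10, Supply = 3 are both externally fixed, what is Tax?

7

Under do(Surplus = 10, Supply = 3), each intervened variable's structural equation is replaced by its fixed value.
Tax = 3·Supply - 2  [with Supply=3]  = 7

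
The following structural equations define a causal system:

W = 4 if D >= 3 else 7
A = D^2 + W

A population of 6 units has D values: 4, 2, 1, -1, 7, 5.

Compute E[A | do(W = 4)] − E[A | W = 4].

Every unit gets W=4 under the intervention. A values become 20, 8, 5, 5, 53, 29; E[A|do(W=4)] = 20.
Conditioning on W=4 selects the 3 unit(s) with D ∈ {4, 7, 5}. Their A values: 20, 53, 29. Mean = 34.
Difference = 20 − 34 = -14.

-14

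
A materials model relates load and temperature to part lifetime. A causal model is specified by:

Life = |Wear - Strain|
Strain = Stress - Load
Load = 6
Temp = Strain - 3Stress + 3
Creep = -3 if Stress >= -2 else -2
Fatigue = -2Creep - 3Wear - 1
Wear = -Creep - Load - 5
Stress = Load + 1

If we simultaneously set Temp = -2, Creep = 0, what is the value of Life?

The joint intervention fixes Temp = -2, Creep = 0, removing each variable's own equation.
Stress = Load + 1  [with Load=6]  = 7
Strain = Stress - Load  [with Stress=7, Load=6]  = 1
Wear = -Creep - Load - 5  [with Creep=0, Load=6]  = -11
Life = |Wear - Strain|  [with Wear=-11, Strain=1]  = 12

12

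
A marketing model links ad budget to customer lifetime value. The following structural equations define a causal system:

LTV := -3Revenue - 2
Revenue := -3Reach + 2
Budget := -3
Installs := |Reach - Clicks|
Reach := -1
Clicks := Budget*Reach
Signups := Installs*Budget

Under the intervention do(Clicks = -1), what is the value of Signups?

do(Clicks=-1) replaces the equation Clicks := Budget*Reach with the constant Clicks = -1.
Installs = |Reach - Clicks|  [with Reach=-1, Clicks=-1]  = 0
Signups = Installs*Budget  [with Installs=0, Budget=-3]  = 0

0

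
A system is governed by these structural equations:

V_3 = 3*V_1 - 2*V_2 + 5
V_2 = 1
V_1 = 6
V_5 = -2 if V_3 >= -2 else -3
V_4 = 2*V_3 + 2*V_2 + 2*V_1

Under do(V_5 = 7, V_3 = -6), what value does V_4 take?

Under do(V_5 = 7, V_3 = -6), each intervened variable's structural equation is replaced by its fixed value.
V_4 = 2*V_3 + 2*V_2 + 2*V_1  [with V_3=-6, V_2=1, V_1=6]  = 2

2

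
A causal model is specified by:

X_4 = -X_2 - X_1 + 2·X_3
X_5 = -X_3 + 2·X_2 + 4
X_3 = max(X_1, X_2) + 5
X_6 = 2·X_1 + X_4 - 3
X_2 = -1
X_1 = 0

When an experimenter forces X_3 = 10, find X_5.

do(X_3=10) replaces the equation X_3 = max(X_1, X_2) + 5 with the constant X_3 = 10.
X_5 = -X_3 + 2·X_2 + 4  [with X_3=10, X_2=-1]  = -8

-8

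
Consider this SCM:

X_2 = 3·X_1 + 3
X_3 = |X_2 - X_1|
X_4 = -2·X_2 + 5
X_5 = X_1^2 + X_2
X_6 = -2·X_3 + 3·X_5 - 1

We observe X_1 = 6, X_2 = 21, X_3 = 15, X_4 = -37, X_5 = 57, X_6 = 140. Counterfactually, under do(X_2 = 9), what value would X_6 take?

Under do(X_2=9), the mechanism X_2 = 3·X_1 + 3 is discarded; X_2 is fixed at 9.
X_3 = |X_2 - X_1|  [with X_2=9, X_1=6]  = 3
X_5 = X_1^2 + X_2  [with X_1=6, X_2=9]  = 45
X_6 = -2·X_3 + 3·X_5 - 1  [with X_3=3, X_5=45]  = 128

128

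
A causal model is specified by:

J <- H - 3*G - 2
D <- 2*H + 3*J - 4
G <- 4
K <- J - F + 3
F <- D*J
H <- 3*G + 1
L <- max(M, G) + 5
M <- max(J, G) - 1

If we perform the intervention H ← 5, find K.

Under do(H=5), the mechanism H <- 3*G + 1 is discarded; H is fixed at 5.
J = H - 3*G - 2  [with H=5, G=4]  = -9
D = 2*H + 3*J - 4  [with H=5, J=-9]  = -21
F = D*J  [with D=-21, J=-9]  = 189
K = J - F + 3  [with J=-9, F=189]  = -195

-195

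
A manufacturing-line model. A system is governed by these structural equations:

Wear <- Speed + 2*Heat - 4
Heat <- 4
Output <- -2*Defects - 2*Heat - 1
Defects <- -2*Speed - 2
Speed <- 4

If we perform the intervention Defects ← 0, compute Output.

-9

Intervening sets Defects = 0 and removes its equation (Defects <- -2*Speed - 2).
Output = -2*Defects - 2*Heat - 1  [with Defects=0, Heat=4]  = -9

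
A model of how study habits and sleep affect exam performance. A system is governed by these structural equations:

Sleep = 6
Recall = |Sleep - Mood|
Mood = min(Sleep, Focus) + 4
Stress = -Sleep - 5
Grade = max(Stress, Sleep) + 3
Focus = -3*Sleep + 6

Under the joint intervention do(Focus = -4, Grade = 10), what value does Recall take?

The joint intervention fixes Focus = -4, Grade = 10, removing each variable's own equation.
Mood = min(Sleep, Focus) + 4  [with Sleep=6, Focus=-4]  = 0
Recall = |Sleep - Mood|  [with Sleep=6, Mood=0]  = 6

6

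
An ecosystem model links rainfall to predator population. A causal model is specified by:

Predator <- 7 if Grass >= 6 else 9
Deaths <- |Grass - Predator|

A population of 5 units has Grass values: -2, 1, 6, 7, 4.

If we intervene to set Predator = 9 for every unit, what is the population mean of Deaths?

Every unit gets Predator=9 under the intervention. Deaths values become 11, 8, 3, 2, 5; E[Deaths|do(Predator=9)] = 5.8.

5.8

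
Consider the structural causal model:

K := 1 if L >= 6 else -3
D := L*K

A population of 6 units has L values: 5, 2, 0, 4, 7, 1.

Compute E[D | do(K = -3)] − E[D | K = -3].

Every unit gets K=-3 under the intervention. D values become -15, -6, 0, -12, -21, -3; E[D|do(K=-3)] = -9.5.
Observing K=-3 restricts to units where K's equation naturally yields -3: L ∈ {5, 2, 0, 4, 1}. In that subpopulation D = -15, -6, 0, -12, -3, mean -7.2.
Difference = -9.5 − (-7.2) = -2.3.

-2.3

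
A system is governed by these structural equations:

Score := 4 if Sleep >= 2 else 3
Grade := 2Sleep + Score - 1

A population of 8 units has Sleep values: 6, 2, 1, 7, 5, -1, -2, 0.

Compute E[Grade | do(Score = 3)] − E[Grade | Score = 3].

5.5

Under do(Score=3), Score's equation is replaced by Score=3 for every unit. Per-unit Grade: 14, 6, 4, 16, 12, 0, -2, 2. Mean = 6.5.
Conditioning on Score=3 selects the 4 unit(s) with Sleep ∈ {1, -1, -2, 0}. Their Grade values: 4, 0, -2, 2. Mean = 1.
Difference = 6.5 − 1 = 5.5.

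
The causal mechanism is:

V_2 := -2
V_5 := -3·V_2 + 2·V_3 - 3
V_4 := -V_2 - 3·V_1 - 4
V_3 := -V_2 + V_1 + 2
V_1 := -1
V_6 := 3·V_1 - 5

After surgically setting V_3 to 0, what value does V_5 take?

3

do(V_3=0) replaces the equation V_3 := -V_2 + V_1 + 2 with the constant V_3 = 0.
V_5 = -3·V_2 + 2·V_3 - 3  [with V_2=-2, V_3=0]  = 3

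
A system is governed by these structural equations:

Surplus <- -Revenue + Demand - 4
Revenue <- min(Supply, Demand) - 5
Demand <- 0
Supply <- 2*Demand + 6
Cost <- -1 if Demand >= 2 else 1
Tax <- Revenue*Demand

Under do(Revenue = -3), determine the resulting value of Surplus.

-1

Under do(Revenue=-3), the mechanism Revenue <- min(Supply, Demand) - 5 is discarded; Revenue is fixed at -3.
Surplus = -Revenue + Demand - 4  [with Revenue=-3, Demand=0]  = -1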